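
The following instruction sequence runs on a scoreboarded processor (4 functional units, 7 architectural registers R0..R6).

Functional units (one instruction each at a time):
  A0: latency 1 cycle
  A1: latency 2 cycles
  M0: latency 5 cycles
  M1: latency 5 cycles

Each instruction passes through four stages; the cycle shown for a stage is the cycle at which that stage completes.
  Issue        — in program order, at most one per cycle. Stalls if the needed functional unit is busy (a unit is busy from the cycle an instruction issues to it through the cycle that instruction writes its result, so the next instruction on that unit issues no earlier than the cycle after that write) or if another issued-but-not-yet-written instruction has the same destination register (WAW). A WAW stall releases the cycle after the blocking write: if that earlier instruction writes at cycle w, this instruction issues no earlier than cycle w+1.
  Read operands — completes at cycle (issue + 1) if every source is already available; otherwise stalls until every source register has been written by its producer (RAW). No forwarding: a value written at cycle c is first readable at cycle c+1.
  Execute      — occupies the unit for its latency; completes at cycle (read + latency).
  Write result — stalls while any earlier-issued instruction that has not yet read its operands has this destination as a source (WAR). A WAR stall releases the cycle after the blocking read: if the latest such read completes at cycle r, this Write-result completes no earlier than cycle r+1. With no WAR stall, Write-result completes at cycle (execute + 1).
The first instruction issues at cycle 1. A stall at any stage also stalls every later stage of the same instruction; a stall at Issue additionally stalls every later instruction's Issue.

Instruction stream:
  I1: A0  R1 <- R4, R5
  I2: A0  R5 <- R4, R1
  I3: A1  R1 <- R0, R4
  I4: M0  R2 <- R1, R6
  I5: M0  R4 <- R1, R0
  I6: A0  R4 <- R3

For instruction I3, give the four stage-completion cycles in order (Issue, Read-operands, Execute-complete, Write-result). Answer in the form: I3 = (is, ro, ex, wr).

I3 = (6, 7, 9, 10)

[I1] 1/2/3/4
[I2] 5/6/7/8  (struct: A0 busy until I1 writes@4)
[I3] 6/7/9/10
[I4] 7/11/16/17  (RAW R1: wait I3 write@10)
[I5] 18/19/24/25  (struct: M0 busy until I4 writes@17)
[I6] 26/27/28/29  (WAW R4: wait I5 write@25)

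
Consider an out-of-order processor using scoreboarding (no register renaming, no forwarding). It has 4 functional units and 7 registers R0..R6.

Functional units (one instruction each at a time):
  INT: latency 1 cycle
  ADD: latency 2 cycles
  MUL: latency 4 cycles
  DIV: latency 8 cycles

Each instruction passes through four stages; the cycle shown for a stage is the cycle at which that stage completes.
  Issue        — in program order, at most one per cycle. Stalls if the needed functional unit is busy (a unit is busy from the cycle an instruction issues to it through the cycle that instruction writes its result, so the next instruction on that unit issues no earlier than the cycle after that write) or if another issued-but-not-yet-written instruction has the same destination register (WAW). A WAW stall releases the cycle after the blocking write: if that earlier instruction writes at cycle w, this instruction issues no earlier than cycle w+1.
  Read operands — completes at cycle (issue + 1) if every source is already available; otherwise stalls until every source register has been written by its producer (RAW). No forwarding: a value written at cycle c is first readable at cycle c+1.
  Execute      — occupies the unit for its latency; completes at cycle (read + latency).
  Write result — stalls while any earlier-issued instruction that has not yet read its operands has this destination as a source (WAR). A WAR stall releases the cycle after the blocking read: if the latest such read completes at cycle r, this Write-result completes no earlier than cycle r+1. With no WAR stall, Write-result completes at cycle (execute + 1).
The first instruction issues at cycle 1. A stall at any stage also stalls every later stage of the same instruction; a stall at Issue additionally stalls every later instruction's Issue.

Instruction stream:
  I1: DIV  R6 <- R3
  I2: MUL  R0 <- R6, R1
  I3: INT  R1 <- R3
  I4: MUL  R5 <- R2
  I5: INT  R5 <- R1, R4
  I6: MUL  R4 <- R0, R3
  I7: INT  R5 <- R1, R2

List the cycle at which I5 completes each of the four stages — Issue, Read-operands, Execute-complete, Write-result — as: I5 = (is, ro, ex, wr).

[1] issue I1 (DIV)
[2] I1 read-ops; issue I2 (MUL)
[3] issue I3 (INT)
[4] I3 read-ops
[5] I3 finished on INT
[10] I1 finished on DIV
[11] I1→R6
[12] I2 read-ops
[13] I3→R1
[16] I2 finished on MUL
[17] I2→R0
[18] issue I4 (MUL)
[19] I4 read-ops
[23] I4 finished on MUL
[24] I4→R5
[25] issue I5 (INT)
[26] I5 read-ops; issue I6 (MUL)
[27] I5 finished on INT; I6 read-ops
[28] I5→R5
[29] issue I7 (INT)
[30] I7 read-ops
[31] I6 finished on MUL; I7 finished on INT
[32] I6→R4; I7→R5

I5 = (25, 26, 27, 28)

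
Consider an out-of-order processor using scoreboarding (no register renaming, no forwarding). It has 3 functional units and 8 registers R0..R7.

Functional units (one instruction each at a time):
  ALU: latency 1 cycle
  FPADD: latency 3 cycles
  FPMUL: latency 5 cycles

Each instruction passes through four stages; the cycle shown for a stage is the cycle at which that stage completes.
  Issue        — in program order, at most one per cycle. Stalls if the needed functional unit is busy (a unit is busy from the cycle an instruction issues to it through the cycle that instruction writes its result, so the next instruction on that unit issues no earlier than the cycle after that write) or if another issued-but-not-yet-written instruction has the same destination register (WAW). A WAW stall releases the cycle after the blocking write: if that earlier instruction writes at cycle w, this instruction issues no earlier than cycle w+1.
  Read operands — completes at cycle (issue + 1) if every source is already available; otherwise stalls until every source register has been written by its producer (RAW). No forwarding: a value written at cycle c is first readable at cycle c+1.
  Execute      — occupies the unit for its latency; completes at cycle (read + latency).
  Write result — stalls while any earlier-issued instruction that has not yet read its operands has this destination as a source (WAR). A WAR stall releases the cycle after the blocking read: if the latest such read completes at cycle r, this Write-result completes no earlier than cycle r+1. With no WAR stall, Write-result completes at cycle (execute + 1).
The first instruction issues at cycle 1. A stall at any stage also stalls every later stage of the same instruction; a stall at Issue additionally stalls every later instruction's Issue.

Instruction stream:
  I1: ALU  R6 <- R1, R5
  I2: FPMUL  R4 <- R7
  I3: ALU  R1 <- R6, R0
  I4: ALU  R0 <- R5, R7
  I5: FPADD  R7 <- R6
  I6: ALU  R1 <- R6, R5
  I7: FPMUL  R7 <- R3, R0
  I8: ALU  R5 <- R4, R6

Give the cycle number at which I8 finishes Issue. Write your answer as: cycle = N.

cycle = 17

c1: I1→ALU
c2: I1 RO | I2→FPMUL
c3: I1 EX | I2 RO
c4: I1 WR R6
c5: I3→ALU
c6: I3 RO
c7: I3 EX
c8: I2 EX | I3 WR R1
c9: I2 WR R4 | I4→ALU
c10: I4 RO | I5→FPADD
c11: I4 EX | I5 RO
c12: I4 WR R0
c13: I6→ALU
c14: I5 EX | I6 RO
c15: I5 WR R7 | I6 EX
c16: I6 WR R1 | I7→FPMUL
c17: I7 RO | I8→ALU
c18: I8 RO
c19: I8 EX
c20: I8 WR R5
c22: I7 EX
c23: I7 WR R7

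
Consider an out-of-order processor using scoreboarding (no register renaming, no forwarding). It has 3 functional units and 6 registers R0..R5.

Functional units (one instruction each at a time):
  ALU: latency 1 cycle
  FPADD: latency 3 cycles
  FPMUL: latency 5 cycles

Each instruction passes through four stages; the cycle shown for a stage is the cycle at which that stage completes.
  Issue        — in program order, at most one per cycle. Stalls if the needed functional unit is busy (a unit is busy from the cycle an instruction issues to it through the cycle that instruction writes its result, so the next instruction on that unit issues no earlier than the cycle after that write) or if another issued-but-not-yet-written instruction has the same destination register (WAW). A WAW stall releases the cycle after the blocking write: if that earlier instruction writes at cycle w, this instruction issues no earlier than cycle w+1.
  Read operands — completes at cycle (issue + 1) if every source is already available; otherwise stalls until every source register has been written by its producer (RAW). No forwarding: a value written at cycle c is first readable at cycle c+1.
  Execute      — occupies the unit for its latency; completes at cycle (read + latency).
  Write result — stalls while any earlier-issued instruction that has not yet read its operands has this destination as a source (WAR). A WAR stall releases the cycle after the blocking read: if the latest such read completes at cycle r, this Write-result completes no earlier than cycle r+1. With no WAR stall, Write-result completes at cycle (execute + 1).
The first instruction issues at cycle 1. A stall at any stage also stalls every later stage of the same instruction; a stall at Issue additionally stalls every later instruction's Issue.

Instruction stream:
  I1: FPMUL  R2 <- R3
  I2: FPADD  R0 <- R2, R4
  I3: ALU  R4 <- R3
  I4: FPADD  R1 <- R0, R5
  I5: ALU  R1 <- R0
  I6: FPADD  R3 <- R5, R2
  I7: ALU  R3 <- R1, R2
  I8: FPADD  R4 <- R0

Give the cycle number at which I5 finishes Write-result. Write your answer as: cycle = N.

cycle 1: I1 dispatched to FPMUL
cycle 2: I1 operands ready · I2 dispatched to FPADD
cycle 3: I3 dispatched to ALU
cycle 4: I3 operands ready
cycle 5: I3 complete
cycle 7: I1 complete
cycle 8: R2←I1
cycle 9: I2 operands ready
cycle 10: R4←I3
cycle 12: I2 complete
cycle 13: R0←I2
cycle 14: I4 dispatched to FPADD
cycle 15: I4 operands ready
cycle 18: I4 complete
cycle 19: R1←I4
cycle 20: I5 dispatched to ALU
cycle 21: I5 operands ready · I6 dispatched to FPADD
cycle 22: I5 complete · I6 operands ready
cycle 23: R1←I5
cycle 25: I6 complete
cycle 26: R3←I6
cycle 27: I7 dispatched to ALU
cycle 28: I7 operands ready · I8 dispatched to FPADD
cycle 29: I7 complete · I8 operands ready
cycle 30: R3←I7
cycle 32: I8 complete
cycle 33: R4←I8

cycle = 23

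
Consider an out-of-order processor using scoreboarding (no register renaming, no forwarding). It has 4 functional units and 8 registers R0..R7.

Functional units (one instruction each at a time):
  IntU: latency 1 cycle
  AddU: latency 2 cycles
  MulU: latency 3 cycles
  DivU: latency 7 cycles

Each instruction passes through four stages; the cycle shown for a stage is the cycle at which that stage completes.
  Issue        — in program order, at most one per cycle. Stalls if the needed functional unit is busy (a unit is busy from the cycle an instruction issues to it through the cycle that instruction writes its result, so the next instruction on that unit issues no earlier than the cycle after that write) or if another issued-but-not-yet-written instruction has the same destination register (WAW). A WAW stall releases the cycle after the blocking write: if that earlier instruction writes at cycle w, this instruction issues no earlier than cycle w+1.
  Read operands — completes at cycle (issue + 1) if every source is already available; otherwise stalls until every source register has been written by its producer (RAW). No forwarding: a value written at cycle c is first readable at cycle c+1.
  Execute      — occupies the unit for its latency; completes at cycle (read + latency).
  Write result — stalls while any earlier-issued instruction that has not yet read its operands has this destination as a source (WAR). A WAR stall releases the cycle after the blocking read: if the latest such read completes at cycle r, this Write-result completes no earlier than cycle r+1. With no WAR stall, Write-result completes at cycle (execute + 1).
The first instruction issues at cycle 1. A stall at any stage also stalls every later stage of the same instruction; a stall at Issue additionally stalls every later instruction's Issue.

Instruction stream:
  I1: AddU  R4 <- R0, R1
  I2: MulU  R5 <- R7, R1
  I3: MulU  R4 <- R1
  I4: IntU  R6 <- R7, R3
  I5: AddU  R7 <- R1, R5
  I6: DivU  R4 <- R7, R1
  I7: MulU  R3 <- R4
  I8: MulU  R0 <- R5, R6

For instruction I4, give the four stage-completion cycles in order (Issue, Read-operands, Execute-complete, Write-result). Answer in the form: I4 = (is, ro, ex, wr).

[1] I1→AddU
[2] I1 RO · I2→MulU
[3] I2 RO
[4] I1 EX
[5] I1 WR R4
[6] I2 EX
[7] I2 WR R5
[8] I3→MulU
[9] I3 RO · I4→IntU
[10] I4 RO · I5→AddU
[11] I4 EX · I5 RO
[12] I3 EX · I4 WR R6
[13] I3 WR R4 · I5 EX
[14] I5 WR R7 · I6→DivU
[15] I6 RO · I7→MulU
[22] I6 EX
[23] I6 WR R4
[24] I7 RO
[27] I7 EX
[28] I7 WR R3
[29] I8→MulU
[30] I8 RO
[33] I8 EX
[34] I8 WR R0

I4 = (9, 10, 11, 12)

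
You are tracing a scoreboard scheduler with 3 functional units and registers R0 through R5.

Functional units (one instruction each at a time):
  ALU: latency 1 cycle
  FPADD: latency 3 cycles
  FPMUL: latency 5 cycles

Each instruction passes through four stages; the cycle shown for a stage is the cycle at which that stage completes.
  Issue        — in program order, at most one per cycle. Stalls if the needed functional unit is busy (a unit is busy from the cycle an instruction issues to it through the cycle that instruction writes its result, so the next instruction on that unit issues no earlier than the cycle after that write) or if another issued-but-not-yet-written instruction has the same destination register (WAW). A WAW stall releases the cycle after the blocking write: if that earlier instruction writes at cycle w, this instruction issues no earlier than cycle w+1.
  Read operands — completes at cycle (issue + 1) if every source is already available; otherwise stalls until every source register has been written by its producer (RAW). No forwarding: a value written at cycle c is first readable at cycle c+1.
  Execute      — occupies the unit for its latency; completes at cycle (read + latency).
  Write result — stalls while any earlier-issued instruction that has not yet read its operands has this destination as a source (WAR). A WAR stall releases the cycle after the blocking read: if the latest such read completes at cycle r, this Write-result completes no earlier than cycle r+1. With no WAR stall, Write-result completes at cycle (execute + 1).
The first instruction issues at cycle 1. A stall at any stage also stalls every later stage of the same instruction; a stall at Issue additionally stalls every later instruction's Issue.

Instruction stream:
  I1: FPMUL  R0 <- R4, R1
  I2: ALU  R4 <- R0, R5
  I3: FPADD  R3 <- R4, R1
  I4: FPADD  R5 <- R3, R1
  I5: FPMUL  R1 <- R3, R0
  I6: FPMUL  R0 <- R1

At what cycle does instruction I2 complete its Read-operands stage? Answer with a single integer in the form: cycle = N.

cycle = 9

I1: IS=1 RO=2 EX=7 WR=8
I2: IS=2 RO=9 EX=10 WR=11  [RAW R0: wait I1 write@8]
I3: IS=3 RO=12 EX=15 WR=16  [RAW R4: wait I2 write@11]
I4: IS=17 RO=18 EX=21 WR=22  [struct: FPADD busy until I3 writes@16]
I5: IS=18 RO=19 EX=24 WR=25
I6: IS=26 RO=27 EX=32 WR=33  [struct: FPMUL busy until I5 writes@25]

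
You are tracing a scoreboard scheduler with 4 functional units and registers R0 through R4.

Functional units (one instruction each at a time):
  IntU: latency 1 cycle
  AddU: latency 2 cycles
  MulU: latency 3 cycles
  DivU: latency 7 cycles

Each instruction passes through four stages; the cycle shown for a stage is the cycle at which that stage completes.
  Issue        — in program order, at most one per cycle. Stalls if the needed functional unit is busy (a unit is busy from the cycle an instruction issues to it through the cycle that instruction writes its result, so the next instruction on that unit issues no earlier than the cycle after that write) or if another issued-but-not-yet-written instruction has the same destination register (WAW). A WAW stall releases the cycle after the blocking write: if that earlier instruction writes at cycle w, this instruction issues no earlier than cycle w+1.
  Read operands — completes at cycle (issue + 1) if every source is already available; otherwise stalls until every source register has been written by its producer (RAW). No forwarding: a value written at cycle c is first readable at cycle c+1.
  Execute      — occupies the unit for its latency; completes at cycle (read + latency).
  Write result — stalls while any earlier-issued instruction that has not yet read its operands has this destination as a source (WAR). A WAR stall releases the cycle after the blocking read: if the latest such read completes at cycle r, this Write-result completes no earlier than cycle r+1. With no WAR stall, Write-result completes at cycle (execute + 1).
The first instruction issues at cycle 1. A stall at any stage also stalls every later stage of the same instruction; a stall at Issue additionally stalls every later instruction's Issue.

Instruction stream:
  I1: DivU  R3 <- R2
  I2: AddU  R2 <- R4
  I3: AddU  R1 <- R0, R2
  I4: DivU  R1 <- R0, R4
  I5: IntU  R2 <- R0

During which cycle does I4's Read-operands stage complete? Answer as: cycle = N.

1) issue 1, read 2, done 9, write 10
2) issue 2, read 3, done 5, write 6
3) issue 7, read 8, done 10, write 11  <struct: AddU busy until I2 writes@6>
4) issue 12, read 13, done 20, write 21  <WAW R1: wait I3 write@11>
5) issue 13, read 14, done 15, write 16

cycle = 13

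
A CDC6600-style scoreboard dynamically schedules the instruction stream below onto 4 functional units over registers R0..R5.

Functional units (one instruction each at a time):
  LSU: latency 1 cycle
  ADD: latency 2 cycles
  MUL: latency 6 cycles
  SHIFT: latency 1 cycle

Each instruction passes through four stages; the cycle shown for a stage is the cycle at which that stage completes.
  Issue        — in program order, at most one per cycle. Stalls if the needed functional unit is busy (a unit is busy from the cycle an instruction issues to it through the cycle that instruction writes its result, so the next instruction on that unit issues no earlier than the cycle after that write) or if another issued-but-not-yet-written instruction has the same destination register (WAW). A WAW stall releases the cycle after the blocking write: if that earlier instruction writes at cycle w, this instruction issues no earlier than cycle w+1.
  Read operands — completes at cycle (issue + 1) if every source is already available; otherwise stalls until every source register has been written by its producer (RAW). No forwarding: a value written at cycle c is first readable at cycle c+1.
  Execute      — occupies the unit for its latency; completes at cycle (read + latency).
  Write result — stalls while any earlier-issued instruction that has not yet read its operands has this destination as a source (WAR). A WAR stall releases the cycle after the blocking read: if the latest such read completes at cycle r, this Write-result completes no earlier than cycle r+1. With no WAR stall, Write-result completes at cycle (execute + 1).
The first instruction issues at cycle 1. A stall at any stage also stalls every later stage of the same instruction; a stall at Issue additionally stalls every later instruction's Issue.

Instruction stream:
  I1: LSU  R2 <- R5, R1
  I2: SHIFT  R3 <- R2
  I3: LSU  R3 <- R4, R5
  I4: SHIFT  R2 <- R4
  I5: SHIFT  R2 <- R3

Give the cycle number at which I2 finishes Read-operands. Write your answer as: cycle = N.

[1] I1→LSU
[2] I1 RO, I2→SHIFT
[3] I1 EX
[4] I1 WR R2
[5] I2 RO
[6] I2 EX
[7] I2 WR R3
[8] I3→LSU
[9] I3 RO, I4→SHIFT
[10] I3 EX, I4 RO
[11] I3 WR R3, I4 EX
[12] I4 WR R2
[13] I5→SHIFT
[14] I5 RO
[15] I5 EX
[16] I5 WR R2

cycle = 5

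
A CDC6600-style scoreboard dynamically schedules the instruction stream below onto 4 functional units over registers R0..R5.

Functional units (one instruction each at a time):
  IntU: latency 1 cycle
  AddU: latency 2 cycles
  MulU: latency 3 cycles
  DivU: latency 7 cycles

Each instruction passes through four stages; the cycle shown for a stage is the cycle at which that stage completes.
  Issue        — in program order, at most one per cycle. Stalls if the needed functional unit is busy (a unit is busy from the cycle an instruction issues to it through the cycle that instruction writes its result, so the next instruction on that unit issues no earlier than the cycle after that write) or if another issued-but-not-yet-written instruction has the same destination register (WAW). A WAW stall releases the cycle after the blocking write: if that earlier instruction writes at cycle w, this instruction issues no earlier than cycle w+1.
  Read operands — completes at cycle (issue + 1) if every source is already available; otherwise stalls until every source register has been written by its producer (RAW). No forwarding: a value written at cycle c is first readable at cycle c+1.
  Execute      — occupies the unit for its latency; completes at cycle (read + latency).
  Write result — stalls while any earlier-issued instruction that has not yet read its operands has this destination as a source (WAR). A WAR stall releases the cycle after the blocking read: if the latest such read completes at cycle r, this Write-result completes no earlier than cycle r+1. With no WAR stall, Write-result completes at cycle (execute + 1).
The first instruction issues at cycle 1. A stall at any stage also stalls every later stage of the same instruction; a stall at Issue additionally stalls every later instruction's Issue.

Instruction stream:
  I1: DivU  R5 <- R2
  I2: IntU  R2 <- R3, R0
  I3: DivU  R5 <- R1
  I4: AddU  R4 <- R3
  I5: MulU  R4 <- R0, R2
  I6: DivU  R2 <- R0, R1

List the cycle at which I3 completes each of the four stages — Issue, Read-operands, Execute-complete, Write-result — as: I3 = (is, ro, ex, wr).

[1] I1 issues→DivU
[2] I1 reads, I2 issues→IntU
[3] I2 reads
[4] I2 exec-done
[5] I2 writes R2
[9] I1 exec-done
[10] I1 writes R5
[11] I3 issues→DivU
[12] I3 reads, I4 issues→AddU
[13] I4 reads
[15] I4 exec-done
[16] I4 writes R4
[17] I5 issues→MulU
[18] I5 reads
[19] I3 exec-done
[20] I3 writes R5
[21] I5 exec-done, I6 issues→DivU
[22] I5 writes R4, I6 reads
[29] I6 exec-done
[30] I6 writes R2

I3 = (11, 12, 19, 20)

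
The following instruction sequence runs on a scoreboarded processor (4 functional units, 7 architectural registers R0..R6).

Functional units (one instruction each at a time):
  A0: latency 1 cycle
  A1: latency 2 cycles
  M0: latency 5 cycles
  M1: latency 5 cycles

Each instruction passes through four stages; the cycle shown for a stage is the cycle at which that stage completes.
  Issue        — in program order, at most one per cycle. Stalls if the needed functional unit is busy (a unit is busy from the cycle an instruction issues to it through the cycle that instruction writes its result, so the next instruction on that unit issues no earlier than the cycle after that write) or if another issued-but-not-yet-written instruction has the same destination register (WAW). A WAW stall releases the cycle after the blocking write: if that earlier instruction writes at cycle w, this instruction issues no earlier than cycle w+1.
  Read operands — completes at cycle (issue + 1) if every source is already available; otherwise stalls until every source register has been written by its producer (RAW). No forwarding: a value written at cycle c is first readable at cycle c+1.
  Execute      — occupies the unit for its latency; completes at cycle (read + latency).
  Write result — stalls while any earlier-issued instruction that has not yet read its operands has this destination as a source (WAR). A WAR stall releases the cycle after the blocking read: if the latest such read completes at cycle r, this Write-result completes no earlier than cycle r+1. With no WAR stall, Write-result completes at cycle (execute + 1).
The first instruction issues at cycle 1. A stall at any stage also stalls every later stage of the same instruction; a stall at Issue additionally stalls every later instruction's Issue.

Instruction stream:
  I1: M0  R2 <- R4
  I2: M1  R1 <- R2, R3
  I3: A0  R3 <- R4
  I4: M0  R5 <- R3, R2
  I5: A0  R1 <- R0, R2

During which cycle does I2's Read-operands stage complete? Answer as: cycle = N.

cycle = 9

I1  is:1  ro:2  ex:7  wr:8
I2  is:2  ro:9  ex:14  wr:15  — RAW R2: wait I1 write@8
I3  is:3  ro:4  ex:5  wr:10  — WAR R3: wait I2 read@9
I4  is:9  ro:11  ex:16  wr:17  — struct: M0 busy until I1 writes@8, RAW R3: wait I3 write@10
I5  is:16  ro:17  ex:18  wr:19  — WAW R1: wait I2 write@15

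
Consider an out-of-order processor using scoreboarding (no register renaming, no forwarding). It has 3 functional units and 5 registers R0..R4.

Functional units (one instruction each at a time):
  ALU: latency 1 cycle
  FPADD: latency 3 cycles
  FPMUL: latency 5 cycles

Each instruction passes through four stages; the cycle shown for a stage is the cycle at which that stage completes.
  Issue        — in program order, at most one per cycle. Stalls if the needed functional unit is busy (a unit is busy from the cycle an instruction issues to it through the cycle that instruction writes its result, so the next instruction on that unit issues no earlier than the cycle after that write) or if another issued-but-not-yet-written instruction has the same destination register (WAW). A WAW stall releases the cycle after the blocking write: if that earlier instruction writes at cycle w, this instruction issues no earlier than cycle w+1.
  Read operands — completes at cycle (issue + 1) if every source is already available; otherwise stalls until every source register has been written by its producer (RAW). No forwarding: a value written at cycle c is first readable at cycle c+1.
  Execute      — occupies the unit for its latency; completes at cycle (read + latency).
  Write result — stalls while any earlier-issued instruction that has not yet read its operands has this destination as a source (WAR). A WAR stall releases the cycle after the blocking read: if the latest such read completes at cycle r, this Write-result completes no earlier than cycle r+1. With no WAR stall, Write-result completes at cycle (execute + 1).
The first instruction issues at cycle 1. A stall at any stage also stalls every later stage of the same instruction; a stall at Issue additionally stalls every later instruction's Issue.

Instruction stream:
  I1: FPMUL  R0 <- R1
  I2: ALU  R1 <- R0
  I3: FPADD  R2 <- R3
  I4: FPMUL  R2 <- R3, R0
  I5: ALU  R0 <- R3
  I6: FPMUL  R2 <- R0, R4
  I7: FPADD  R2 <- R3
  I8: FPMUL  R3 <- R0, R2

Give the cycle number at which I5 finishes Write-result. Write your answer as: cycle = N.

cycle = 15

[1] I1 dispatched to FPMUL
[2] I1 operands ready · I2 dispatched to ALU
[3] I3 dispatched to FPADD
[4] I3 operands ready
[7] I1 complete · I3 complete
[8] R0←I1 · R2←I3
[9] I2 operands ready · I4 dispatched to FPMUL
[10] I2 complete · I4 operands ready
[11] R1←I2
[12] I5 dispatched to ALU
[13] I5 operands ready
[14] I5 complete
[15] I4 complete · R0←I5
[16] R2←I4
[17] I6 dispatched to FPMUL
[18] I6 operands ready
[23] I6 complete
[24] R2←I6
[25] I7 dispatched to FPADD
[26] I7 operands ready · I8 dispatched to FPMUL
[29] I7 complete
[30] R2←I7
[31] I8 operands ready
[36] I8 complete
[37] R3←I8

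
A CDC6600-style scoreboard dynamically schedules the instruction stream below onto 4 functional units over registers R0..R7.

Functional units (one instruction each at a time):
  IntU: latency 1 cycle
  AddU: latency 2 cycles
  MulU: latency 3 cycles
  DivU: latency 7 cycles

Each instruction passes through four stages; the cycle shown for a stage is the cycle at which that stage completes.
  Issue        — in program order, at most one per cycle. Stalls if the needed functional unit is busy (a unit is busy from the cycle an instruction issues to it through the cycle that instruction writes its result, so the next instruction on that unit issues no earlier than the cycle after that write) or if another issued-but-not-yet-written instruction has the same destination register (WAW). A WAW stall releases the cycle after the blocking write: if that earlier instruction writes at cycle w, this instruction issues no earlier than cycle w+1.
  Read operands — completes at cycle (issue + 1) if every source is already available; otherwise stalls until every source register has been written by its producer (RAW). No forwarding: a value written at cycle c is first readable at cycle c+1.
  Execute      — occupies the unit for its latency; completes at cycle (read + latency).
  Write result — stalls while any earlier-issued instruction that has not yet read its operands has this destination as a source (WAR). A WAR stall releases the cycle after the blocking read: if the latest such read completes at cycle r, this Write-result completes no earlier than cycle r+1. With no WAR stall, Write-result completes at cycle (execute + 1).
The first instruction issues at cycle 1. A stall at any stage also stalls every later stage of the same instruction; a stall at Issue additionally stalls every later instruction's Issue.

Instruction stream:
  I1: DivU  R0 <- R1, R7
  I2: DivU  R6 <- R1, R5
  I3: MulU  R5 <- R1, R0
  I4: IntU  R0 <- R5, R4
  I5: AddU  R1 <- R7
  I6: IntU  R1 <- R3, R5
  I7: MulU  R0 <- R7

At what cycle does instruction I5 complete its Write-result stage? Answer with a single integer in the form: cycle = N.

cycle = 18

  I1 | 1 | 2 | 9 | 10
  I2 | 11 | 12 | 19 | 20   struct: DivU busy until I1 writes@10
  I3 | 12 | 13 | 16 | 17
  I4 | 13 | 18 | 19 | 20   RAW R5: wait I3 write@17
  I5 | 14 | 15 | 17 | 18
  I6 | 21 | 22 | 23 | 24   struct: IntU busy until I4 writes@20
  I7 | 22 | 23 | 26 | 27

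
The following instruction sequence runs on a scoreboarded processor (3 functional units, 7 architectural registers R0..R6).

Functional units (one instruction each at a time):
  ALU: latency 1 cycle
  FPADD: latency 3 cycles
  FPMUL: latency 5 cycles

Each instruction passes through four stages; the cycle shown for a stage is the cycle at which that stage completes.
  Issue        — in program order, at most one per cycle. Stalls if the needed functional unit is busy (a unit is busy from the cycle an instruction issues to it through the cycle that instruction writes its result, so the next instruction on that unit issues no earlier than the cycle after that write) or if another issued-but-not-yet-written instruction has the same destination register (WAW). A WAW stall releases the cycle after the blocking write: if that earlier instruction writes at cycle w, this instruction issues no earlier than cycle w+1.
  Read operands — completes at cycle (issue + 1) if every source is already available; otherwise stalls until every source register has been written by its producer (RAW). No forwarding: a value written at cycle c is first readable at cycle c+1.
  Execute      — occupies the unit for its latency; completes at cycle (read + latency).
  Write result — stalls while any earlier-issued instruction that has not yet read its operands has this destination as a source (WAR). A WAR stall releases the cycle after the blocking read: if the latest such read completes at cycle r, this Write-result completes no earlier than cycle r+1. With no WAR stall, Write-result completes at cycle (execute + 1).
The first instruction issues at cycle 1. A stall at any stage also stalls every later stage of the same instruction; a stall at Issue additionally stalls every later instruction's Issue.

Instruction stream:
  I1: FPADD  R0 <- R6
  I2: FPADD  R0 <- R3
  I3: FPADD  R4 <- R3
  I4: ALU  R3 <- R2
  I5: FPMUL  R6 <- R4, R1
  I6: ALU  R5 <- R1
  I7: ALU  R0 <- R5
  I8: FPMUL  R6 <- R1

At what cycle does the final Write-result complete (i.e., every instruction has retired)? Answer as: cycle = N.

cycle = 33

[I1] 1/2/5/6
[I2] 7/8/11/12  (struct: FPADD busy until I1 writes@6)
[I3] 13/14/17/18  (struct: FPADD busy until I2 writes@12)
[I4] 14/15/16/17
[I5] 15/19/24/25  (RAW R4: wait I3 write@18)
[I6] 18/19/20/21  (struct: ALU busy until I4 writes@17)
[I7] 22/23/24/25  (struct: ALU busy until I6 writes@21)
[I8] 26/27/32/33  (struct: FPMUL busy until I5 writes@25)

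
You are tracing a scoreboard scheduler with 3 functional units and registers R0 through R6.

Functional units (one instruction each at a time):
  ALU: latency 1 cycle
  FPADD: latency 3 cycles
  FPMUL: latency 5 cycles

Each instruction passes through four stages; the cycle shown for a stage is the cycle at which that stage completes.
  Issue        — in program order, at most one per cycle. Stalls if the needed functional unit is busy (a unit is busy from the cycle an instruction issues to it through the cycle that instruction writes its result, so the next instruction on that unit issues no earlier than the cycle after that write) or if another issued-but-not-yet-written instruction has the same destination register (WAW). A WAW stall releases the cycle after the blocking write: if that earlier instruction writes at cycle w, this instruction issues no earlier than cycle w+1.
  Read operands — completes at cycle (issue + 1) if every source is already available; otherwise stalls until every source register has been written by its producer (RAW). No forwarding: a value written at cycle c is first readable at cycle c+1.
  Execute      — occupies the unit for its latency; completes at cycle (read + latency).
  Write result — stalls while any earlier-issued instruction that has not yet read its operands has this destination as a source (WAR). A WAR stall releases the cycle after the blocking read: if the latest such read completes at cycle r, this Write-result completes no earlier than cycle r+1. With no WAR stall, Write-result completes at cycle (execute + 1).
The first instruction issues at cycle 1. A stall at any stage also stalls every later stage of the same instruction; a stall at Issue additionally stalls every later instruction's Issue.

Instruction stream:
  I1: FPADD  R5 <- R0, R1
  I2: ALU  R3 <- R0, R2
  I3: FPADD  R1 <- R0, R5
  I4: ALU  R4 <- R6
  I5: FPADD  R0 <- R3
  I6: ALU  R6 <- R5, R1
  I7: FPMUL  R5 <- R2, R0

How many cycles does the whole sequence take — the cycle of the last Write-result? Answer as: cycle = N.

c1: I1→FPADD
c2: I1 RO, I2→ALU
c3: I2 RO
c4: I2 EX
c5: I1 EX, I2 WR R3
c6: I1 WR R5
c7: I3→FPADD
c8: I3 RO, I4→ALU
c9: I4 RO
c10: I4 EX
c11: I3 EX, I4 WR R4
c12: I3 WR R1
c13: I5→FPADD
c14: I5 RO, I6→ALU
c15: I6 RO, I7→FPMUL
c16: I6 EX
c17: I5 EX, I6 WR R6
c18: I5 WR R0
c19: I7 RO
c24: I7 EX
c25: I7 WR R5

cycle = 25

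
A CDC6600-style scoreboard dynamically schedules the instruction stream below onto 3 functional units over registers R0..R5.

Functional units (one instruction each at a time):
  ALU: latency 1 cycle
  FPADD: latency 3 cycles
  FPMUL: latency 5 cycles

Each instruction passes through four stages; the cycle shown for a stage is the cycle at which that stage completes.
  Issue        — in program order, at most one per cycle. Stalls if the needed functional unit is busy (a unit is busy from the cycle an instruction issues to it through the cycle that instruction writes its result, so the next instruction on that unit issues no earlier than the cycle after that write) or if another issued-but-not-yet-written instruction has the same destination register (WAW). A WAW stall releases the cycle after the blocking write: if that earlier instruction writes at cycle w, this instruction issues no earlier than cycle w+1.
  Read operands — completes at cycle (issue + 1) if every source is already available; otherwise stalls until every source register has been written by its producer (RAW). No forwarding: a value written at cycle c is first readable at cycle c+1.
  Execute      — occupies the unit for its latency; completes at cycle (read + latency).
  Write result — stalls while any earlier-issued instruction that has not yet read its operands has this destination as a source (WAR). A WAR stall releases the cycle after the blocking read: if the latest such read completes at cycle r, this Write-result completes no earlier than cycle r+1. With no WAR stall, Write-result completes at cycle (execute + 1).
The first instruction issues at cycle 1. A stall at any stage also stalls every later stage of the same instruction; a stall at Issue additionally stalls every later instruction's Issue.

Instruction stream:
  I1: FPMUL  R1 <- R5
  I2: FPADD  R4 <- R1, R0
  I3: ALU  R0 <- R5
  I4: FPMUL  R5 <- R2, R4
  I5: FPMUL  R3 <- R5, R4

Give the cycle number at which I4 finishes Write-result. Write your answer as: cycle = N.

I1  is:1  ro:2  ex:7  wr:8
I2  is:2  ro:9  ex:12  wr:13  — RAW R1: wait I1 write@8
I3  is:3  ro:4  ex:5  wr:10  — WAR R0: wait I2 read@9
I4  is:9  ro:14  ex:19  wr:20  — struct: FPMUL busy until I1 writes@8, RAW R4: wait I2 write@13
I5  is:21  ro:22  ex:27  wr:28  — struct: FPMUL busy until I4 writes@20

cycle = 20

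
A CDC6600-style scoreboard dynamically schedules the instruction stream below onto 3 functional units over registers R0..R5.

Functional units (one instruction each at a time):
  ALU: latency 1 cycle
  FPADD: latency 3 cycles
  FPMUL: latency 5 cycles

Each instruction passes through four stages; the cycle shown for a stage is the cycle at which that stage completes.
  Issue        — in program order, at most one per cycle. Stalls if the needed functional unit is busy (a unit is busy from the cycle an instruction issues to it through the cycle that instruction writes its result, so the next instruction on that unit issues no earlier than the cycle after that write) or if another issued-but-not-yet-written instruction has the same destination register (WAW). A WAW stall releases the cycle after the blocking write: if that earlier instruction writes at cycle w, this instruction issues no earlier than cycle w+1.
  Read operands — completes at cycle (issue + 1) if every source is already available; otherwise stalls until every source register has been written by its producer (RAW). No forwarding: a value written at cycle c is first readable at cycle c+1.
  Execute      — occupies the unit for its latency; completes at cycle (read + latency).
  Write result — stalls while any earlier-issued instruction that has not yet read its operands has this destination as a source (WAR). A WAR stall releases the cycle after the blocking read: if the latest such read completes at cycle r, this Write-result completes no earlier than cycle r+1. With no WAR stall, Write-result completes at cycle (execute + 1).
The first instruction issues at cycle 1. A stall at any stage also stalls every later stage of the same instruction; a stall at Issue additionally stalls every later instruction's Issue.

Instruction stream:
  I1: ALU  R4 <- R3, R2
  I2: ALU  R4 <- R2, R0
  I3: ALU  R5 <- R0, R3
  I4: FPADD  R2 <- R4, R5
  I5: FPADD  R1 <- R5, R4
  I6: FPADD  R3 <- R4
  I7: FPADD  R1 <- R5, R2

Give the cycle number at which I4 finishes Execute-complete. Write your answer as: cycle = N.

  I1 | 1 | 2 | 3 | 4
  I2 | 5 | 6 | 7 | 8   struct: ALU busy until I1 writes@4
  I3 | 9 | 10 | 11 | 12   struct: ALU busy until I2 writes@8
  I4 | 10 | 13 | 16 | 17   RAW R5: wait I3 write@12
  I5 | 18 | 19 | 22 | 23   struct: FPADD busy until I4 writes@17
  I6 | 24 | 25 | 28 | 29   struct: FPADD busy until I5 writes@23
  I7 | 30 | 31 | 34 | 35   struct: FPADD busy until I6 writes@29

cycle = 16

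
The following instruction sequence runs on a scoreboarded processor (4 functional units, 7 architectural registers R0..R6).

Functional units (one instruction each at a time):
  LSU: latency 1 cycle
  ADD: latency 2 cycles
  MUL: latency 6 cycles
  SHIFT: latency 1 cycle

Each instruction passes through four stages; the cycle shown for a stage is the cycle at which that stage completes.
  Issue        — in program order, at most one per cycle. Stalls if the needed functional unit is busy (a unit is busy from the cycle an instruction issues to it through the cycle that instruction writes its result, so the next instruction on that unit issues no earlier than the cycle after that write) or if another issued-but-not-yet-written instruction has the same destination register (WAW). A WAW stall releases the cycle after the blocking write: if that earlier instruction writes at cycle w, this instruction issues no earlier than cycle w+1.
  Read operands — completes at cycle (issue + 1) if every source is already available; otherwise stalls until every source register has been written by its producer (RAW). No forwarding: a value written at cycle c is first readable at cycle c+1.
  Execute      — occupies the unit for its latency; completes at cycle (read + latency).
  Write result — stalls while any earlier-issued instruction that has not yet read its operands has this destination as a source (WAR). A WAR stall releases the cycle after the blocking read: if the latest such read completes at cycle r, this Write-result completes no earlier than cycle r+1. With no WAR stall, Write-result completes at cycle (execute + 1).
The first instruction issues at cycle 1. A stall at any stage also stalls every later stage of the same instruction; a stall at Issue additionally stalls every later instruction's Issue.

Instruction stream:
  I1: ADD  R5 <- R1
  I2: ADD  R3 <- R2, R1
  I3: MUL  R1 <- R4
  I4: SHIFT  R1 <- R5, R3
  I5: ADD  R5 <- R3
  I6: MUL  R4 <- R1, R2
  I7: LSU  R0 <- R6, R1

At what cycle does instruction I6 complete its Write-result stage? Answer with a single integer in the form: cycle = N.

[I1] 1/2/4/5
[I2] 6/7/9/10  (struct: ADD busy until I1 writes@5)
[I3] 7/8/14/15
[I4] 16/17/18/19  (WAW R1: wait I3 write@15)
[I5] 17/18/20/21
[I6] 18/20/26/27  (RAW R1: wait I4 write@19)
[I7] 19/20/21/22

cycle = 27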